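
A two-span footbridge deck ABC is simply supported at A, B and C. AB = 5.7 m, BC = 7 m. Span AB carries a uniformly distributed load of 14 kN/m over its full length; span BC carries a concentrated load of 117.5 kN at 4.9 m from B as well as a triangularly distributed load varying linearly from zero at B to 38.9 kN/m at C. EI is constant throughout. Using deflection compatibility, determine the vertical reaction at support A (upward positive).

R_A = 13.81 kN

Insert a hinge at B; M_B is the redundant, and each span becomes simply supported.
End slopes at the hinge B, treating each span as simply supported:
  span AB: UDL 14: wL³/(24EI) = 108/EI
  span BC: point load 117.5 at a = 4.9: Pab(L + b)/(6LEI) = 262/EI
  span BC: triangular load, peak 38.9: 7w₀L³/(360EI) = 259.4/EI
  relative rotation θ_0 = (108 + 521.4)/EI = 629.4/EI
A unit hogging moment at B produces rotation L₁/(3EI) + L₂/(3EI) = 4.233/EI.
Compatibility: M_B·(L₁+L₂)/(3EI) = θ_0, giving M_B = 148.7 kN·m (hogging).
Span AB, ΣM about A with M_B applied at B: R_B^{AB}·5.7 = 227.4 + 148.7, so R_B^{AB} = 65.99 kN and R_A = 79.8 − 65.99 = 13.81 kN.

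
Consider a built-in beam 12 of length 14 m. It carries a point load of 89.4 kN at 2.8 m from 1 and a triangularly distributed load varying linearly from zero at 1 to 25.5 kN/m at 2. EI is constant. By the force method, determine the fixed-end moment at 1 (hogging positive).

M_1 = 326.8 kN·m

Take the two fixed-end moments M_1, M_2 as redundants; the released structure is the simple span 12.
Simple-span end rotations at 1 and 2 under the given loads:
  at 1: point load 89.4 at a = 2.8: Pab(L + b)/(6LEI) = 841.1/EI
  at 2: point load 89.4 at a = 2.8: Pab(L + a)/(6LEI) = 560.7/EI
  at 1: triangular load, peak 25.5: 7w₀L³/(360EI) = 1361/EI
  at 2: triangular load, peak 25.5: w₀L³/(45EI) = 1555/EI
  θ_10 = 2202/EI,  θ_20 = 2116/EI
Flexibility coefficients: a unit moment at one end gives L/(3EI) there and L/(6EI) at the far end, so f₁₁ = f₂₂ = 4.667/EI and f₁₂ = f₂₁ = 2.333/EI.
Compatibility — zero rotation at each built-in end:
  4.667 M_1 + 2.333 M_2 = 2202
  2.333 M_1 + 4.667 M_2 = 2116
Solving the pair gives M_1 = 326.8 kN·m and M_2 = 290 kN·m (hogging).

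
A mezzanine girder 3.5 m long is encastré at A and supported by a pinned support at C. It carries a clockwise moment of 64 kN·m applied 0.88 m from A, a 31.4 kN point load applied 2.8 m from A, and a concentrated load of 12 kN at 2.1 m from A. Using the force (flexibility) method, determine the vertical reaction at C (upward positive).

R_C = 39.35 kN

Release the roller at C. Primary structure: cantilever fixed at A.
Primary-structure tip deflection at C by superposition:
  clockwise couple 64 at a = 0.88: M₀a(2L − a)/(2EI) = 172.3/EI
  point load 31.4 at a = 2.8: Pa²(3L − a)/(6EI) = 315.9/EI
  point load 12 at a = 2.1: Pa²(3L − a)/(6EI) = 74.09/EI
  δ_0 = 562.4/EI
Tip deflection under a unit load at C: L³/(3EI) = 14.29/EI.
The prop prevents deflection at C: R_C = δ_0/δ_{CC} = 562.4/14.29 = 39.35 kN.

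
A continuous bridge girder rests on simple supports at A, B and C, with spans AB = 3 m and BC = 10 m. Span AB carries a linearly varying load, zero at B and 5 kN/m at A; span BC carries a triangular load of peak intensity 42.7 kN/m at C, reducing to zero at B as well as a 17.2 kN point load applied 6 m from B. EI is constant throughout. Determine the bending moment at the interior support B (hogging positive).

Insert a hinge at B; M_B is the redundant, and each span becomes simply supported.
End slopes at the hinge B, treating each span as simply supported:
  span AB: triangular load, peak 5: 7w₀L³/(360EI) = 2.625/EI
  span BC: triangular load, peak 42.7: 7w₀L³/(360EI) = 830.3/EI
  span BC: point load 17.2 at a = 6: Pab(L + b)/(6LEI) = 96.32/EI
  relative rotation θ_0 = (2.625 + 926.6)/EI = 929.2/EI
A unit hogging moment at B produces rotation L₁/(3EI) + L₂/(3EI) = 4.333/EI.
Slope continuity at B: θ_0 = M_B·4.333/EI, so M_B = 929.2/4.333 = 214.4 kN·m (hogging).

M_B = 214.4 kN·m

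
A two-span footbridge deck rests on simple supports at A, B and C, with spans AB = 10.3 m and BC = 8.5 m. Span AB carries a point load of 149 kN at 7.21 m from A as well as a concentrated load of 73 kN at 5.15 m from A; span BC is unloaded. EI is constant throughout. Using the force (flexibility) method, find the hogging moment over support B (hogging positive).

M_B = 227.3 kN·m

Take M_B as the redundant. Released structure: two simple spans AB and BC with a hinge at B.
Rotations at B on the released spans (each span's end-slope, ×1/EI):
  span AB: point load 149 at a = 7.21: Pab(L + a)/(6LEI) = 940.5/EI
  span AB: point load 73 at a = 5.15: Pab(L + a)/(6LEI) = 484/EI
  relative rotation θ_0 = (1425 + 0)/EI = 1425/EI
A unit hogging moment at B produces rotation L₁/(3EI) + L₂/(3EI) = 6.267/EI.
Compatibility: M_B·(L₁+L₂)/(3EI) = θ_0, giving M_B = 227.3 kN·m (hogging).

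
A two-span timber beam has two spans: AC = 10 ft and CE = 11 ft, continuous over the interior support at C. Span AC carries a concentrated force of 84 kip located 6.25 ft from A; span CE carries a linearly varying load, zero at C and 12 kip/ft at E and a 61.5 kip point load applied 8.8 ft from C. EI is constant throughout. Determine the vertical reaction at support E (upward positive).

Take M_C as the redundant. Released structure: two simple spans AC and CE with a hinge at C.
Rotations at C on the released spans (each span's end-slope, ×1/EI):
  span AC: point load 84 at a = 6.25: Pab(L + a)/(6LEI) = 533.2/EI
  span CE: triangular load, peak 12: 7w₀L³/(360EI) = 310.6/EI
  span CE: point load 61.5 at a = 8.8: Pab(L + b)/(6LEI) = 238.1/EI
  relative rotation θ_0 = (533.2 + 548.7)/EI = 1082/EI
A unit hogging moment at C produces rotation L₁/(3EI) + L₂/(3EI) = 7/EI.
Compatibility: M_C·(L₁+L₂)/(3EI) = θ_0, giving M_C = 154.6 kip·ft (hogging).
Span CE, ΣM about E: R_C^{CE}·11 = 377.3 + 154.6, so R_C^{CE} = 48.35 kip and R_E = 127.5 − 48.35 = 79.15 kip.

R_E = 79.15 kip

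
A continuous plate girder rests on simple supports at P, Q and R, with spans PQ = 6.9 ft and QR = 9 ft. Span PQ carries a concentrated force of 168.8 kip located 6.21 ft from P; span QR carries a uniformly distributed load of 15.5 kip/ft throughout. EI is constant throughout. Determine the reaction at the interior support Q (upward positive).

Release continuity at Q by inserting a hinge; the redundant is the internal moment M_Q. The primary structure is two simply-supported spans PQ and QR.
End slopes at the hinge Q, treating each span as simply supported:
  span PQ: point load 168.8 at a = 6.21: Pab(L + a)/(6LEI) = 229/EI
  span QR: UDL 15.5: wL³/(24EI) = 470.8/EI
  relative rotation θ_0 = (229 + 470.8)/EI = 699.9/EI
A unit hogging moment at Q produces rotation L₁/(3EI) + L₂/(3EI) = 5.3/EI.
Slope continuity at Q: θ_0 = M_Q·5.3/EI, so M_Q = 699.9/5.3 = 132 kip·ft (hogging).
Span PQ, ΣM about P with M_Q applied at Q: R_Q^{PQ}·6.9 = 1048 + 132, so R_Q^{PQ} = 171.1 kip and R_P = 168.8 − 171.1 = -2.257 kip.
Span QR, ΣM about R: R_Q^{QR}·9 = 627.8 + 132, so R_Q^{QR} = 84.42 kip and R_R = 139.5 − 84.42 = 55.08 kip.
R_Q = 171.1 + 84.42 = 255.5 kip.

R_Q = 255.5 kip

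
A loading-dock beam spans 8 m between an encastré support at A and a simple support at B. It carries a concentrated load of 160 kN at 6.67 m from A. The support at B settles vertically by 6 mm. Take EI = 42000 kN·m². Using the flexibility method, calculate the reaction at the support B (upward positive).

R_B = 119 kN

Release the roller at B. Primary structure: cantilever fixed at A.
Downward deflection at the released point B due to the loads:
  point load 160 at a = 6.67: Pa²(3L − a)/(6EI) = 20560/EI
Flexibility coefficient — unit upward force at B: δ_{BB} = L³/(3EI) = 170.7/EI.
With EI = 42000 kN·m²: δ_0 = 0.48952 m and δ_{BB} = 0.004063 m/kN.
Compatibility — the beam at B must follow the support down by 0.006 m: δ_0 − R_B·δ_{BB} = 0.006, so R_B = (0.48952 − 0.006)/0.004063 = 119 kN.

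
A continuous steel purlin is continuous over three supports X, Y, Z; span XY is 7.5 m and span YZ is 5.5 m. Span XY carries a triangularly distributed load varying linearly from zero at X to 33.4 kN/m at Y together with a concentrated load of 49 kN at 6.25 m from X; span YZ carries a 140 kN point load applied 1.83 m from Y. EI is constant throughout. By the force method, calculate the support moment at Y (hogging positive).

M_Y = 159.5 kN·m

Take M_Y as the redundant. Released structure: two simple spans XY and YZ with a hinge at Y.
Rotations at Y on the released spans (each span's end-slope, ×1/EI):
  span XY: triangular load, peak 33.4: w₀L³/(45EI) = 313.1/EI
  span XY: point load 49 at a = 6.25: Pab(L + a)/(6LEI) = 117/EI
  span YZ: point load 140 at a = 1.83: Pab(L + b)/(6LEI) = 261.3/EI
  relative rotation θ_0 = (430.1 + 261.3)/EI = 691.4/EI
A unit hogging moment at Y produces rotation L₁/(3EI) + L₂/(3EI) = 4.333/EI.
Compatibility: M_Y·(L₁+L₂)/(3EI) = θ_0, giving M_Y = 159.5 kN·m (hogging).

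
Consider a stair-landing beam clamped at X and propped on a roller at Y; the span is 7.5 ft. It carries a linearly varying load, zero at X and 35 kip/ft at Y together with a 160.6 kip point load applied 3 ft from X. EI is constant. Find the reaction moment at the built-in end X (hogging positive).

Choose R_Y as the redundant. The primary structure is the cantilever fixed at X.
Free-end deflection of the primary structure under the applied loading (downward +):
  triangular load, peak 35 at the free end: 11w₀L⁴/(120EI) = 10151/EI
  point load 160.6 at a = 3: Pa²(3L − a)/(6EI) = 4698/EI
  δ_0 = 14849/EI
Tip deflection under a unit load at Y: L³/(3EI) = 140.6/EI.
The prop prevents deflection at Y: R_Y = δ_0/δ_{YY} = 14849/140.6 = 105.6 kip.
Moment equilibrium about X: M_X = Σ(load moments about X) − R_Y·L = 1138 − 105.6×7.5 = 346.1 kip·ft.

M_X = 346.1 kip·ft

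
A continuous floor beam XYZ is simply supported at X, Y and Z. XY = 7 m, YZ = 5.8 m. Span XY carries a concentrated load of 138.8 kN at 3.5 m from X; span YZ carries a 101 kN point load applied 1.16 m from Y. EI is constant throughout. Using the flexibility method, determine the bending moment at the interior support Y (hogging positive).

M_Y = 137.9 kN·m

Release continuity at Y by inserting a hinge; the redundant is the internal moment M_Y. The primary structure is two simply-supported spans XY and YZ.
End slopes at the hinge Y, treating each span as simply supported:
  span XY: point load 138.8 at a = 3.5: Pab(L + a)/(6LEI) = 425.1/EI
  span YZ: point load 101 at a = 1.16: Pab(L + b)/(6LEI) = 163.1/EI
  relative rotation θ_0 = (425.1 + 163.1)/EI = 588.2/EI
A unit hogging moment at Y produces rotation L₁/(3EI) + L₂/(3EI) = 4.267/EI.
Compatibility: M_Y·(L₁+L₂)/(3EI) = θ_0, giving M_Y = 137.9 kN·m (hogging).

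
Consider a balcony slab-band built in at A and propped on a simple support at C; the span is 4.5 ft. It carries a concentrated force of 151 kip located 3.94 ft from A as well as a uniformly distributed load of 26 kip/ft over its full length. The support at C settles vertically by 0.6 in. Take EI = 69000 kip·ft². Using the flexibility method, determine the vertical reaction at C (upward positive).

Choose R_C as the redundant. The primary structure is the cantilever fixed at A.
Free-end deflection of the primary structure under the applied loading (downward +):
  point load 151 at a = 3.94: Pa²(3L − a)/(6EI) = 3735/EI
  UDL 26: wL⁴/(8EI) = 1333/EI
  δ_0 = 5068/EI
Tip deflection under a unit load at C: L³/(3EI) = 30.38/EI.
With EI = 69000 kip·ft²: δ_0 = 0.073443 ft and δ_{CC} = 0.00044 ft/kip.
Compatibility — the beam at C must follow the support down by 0.05 ft: δ_0 − R_C·δ_{CC} = 0.05, so R_C = (0.073443 − 0.05)/0.00044 = 53.25 kip.

R_C = 53.25 kip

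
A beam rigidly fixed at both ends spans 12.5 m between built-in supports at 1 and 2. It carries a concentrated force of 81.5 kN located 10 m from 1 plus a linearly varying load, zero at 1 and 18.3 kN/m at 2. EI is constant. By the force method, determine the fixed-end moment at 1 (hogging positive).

Release both end moments; the primary structure is a simply-supported span 12 with redundants M_1 and M_2.
Simple-span end rotations at 1 and 2 under the given loads:
  at 1: point load 81.5 at a = 10: Pab(L + b)/(6LEI) = 407.5/EI
  at 2: point load 81.5 at a = 10: Pab(L + a)/(6LEI) = 611.2/EI
  at 1: triangular load, peak 18.3: 7w₀L³/(360EI) = 695/EI
  at 2: triangular load, peak 18.3: w₀L³/(45EI) = 794.3/EI
  θ_10 = 1102/EI,  θ_20 = 1406/EI
Flexibility coefficients: a unit moment at one end gives L/(3EI) there and L/(6EI) at the far end, so f₁₁ = f₂₂ = 4.167/EI and f₁₂ = f₂₁ = 2.083/EI.
Compatibility — zero rotation at each built-in end:
  4.167 M_1 + 2.083 M_2 = 1102
  2.083 M_1 + 4.167 M_2 = 1406
Solving the pair gives M_1 = 127.9 kN·m and M_2 = 273.4 kN·m (hogging).

M_1 = 127.9 kN·m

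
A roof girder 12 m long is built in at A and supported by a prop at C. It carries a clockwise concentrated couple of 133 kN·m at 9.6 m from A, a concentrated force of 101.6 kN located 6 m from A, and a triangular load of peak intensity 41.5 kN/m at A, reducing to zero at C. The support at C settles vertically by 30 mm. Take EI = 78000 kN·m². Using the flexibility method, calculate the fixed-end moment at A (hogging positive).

M_A = 617.2 kN·m

Choose R_C as the redundant. The primary structure is the cantilever fixed at A.
Free-end deflection of the primary structure under the applied loading (downward +):
  clockwise couple 133 at a = 9.6: M₀a(2L − a)/(2EI) = 9193/EI
  point load 101.6 at a = 6: Pa²(3L − a)/(6EI) = 18288/EI
  triangular load, peak 41.5 at the fixed end: w₀L⁴/(30EI) = 28685/EI
  δ_0 = 56166/EI
Flexibility coefficient — unit upward force at C: δ_{CC} = L³/(3EI) = 576/EI.
With EI = 78000 kN·m²: δ_0 = 0.72007 m and δ_{CC} = 0.007385 m/kN.
Compatibility — the beam at C must follow the support down by 0.03 m: δ_0 − R_C·δ_{CC} = 0.03, so R_C = (0.72007 − 0.03)/0.007385 = 93.45 kN.
Moment equilibrium about A: M_A = Σ(load moments about A) − R_C·L = 1739 − 93.45×12 = 617.2 kN·m.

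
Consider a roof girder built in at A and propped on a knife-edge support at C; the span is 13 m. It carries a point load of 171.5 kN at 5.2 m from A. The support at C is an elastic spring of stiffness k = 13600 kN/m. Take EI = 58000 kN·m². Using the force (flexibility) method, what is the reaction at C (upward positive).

R_C = 35.47 kN

Remove the prop at C; the released (primary) structure is a cantilever built in at A.
Primary-structure tip deflection at C by superposition:
  point load 171.5 at a = 5.2: Pa²(3L − a)/(6EI) = 26124/EI
Tip deflection under a unit load at C: L³/(3EI) = 732.3/EI.
With EI = 58000 kN·m²: δ_0 = 0.45041 m and δ_{CC} = 0.012626 m/kN.
Compatibility — the spring shortens by R_C/k under the reaction it provides: δ_0 − R_C·δ_{CC} = R_C/k. With 1/k = 0.000074 m/kN, R_C = δ_0 / (δ_{CC} + 1/k) = 0.45041 / (0.012626 + 0.000074) = 35.47 kN.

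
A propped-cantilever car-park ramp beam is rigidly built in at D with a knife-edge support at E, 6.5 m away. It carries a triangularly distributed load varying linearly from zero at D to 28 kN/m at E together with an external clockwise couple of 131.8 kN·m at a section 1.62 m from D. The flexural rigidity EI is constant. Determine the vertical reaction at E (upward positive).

R_E = 63.32 kN

Choose R_E as the redundant. The primary structure is the cantilever fixed at D.
Deflection at E on the released cantilever, summing each load's contribution:
  triangular load, peak 28 at the free end: 11w₀L⁴/(120EI) = 4582/EI
  clockwise couple 131.8 at a = 1.62: M₀a(2L − a)/(2EI) = 1215/EI
  δ_0 = 5797/EI
Flexibility coefficient — unit upward force at E: δ_{EE} = L³/(3EI) = 91.54/EI.
Compatibility at E: δ_0 − R_E·δ_{EE} = 0, so R_E = 5797/91.54 = 63.32 kN.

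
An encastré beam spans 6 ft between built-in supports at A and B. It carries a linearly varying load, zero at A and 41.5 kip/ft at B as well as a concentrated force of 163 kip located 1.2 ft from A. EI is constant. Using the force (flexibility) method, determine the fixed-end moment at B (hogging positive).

Take the two fixed-end moments M_A, M_B as redundants; the released structure is the simple span AB.
On the primary (simply-supported) span, the end slopes from the loading are:
  at A: triangular load, peak 41.5: 7w₀L³/(360EI) = 174.3/EI
  at B: triangular load, peak 41.5: w₀L³/(45EI) = 199.2/EI
  at A: point load 163 at a = 1.2: Pab(L + b)/(6LEI) = 281.7/EI
  at B: point load 163 at a = 1.2: Pab(L + a)/(6LEI) = 187.8/EI
  θ_A0 = 456/EI,  θ_B0 = 387/EI
Flexibility coefficients: a unit moment at one end gives L/(3EI) there and L/(6EI) at the far end, so f₁₁ = f₂₂ = 2/EI and f₁₂ = f₂₁ = 1/EI.
Compatibility — zero rotation at each built-in end:
  2 M_A + 1 M_B = 456
  1 M_A + 2 M_B = 387
Solving the pair gives M_A = 175 kip·ft and M_B = 106 kip·ft (hogging).

M_B = 106 kip·ft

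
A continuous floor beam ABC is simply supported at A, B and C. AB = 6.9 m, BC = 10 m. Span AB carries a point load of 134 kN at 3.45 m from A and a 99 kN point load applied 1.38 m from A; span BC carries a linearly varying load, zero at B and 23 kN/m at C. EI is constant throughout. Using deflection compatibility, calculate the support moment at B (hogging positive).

Insert a hinge at B; M_B is the redundant, and each span becomes simply supported.
Rotations at B on the released spans (each span's end-slope, ×1/EI):
  span AB: point load 134 at a = 3.45: Pab(L + a)/(6LEI) = 398.7/EI
  span AB: point load 99 at a = 1.38: Pab(L + a)/(6LEI) = 150.8/EI
  span BC: triangular load, peak 23: 7w₀L³/(360EI) = 447.2/EI
  relative rotation θ_0 = (549.6 + 447.2)/EI = 996.8/EI
A unit hogging moment at B produces rotation L₁/(3EI) + L₂/(3EI) = 5.633/EI.
Compatibility: M_B·(L₁+L₂)/(3EI) = θ_0, giving M_B = 176.9 kN·m (hogging).

M_B = 176.9 kN·m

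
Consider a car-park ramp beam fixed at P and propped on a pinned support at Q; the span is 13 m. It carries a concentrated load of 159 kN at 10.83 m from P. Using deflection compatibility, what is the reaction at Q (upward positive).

Take the reaction at Q as the redundant and release it; the primary structure is a cantilever fixed at P.
Downward deflection at the released point Q due to the loads:
  point load 159 at a = 10.83: Pa²(3L − a)/(6EI) = 87557/EI
Tip deflection under a unit load at Q: L³/(3EI) = 732.3/EI.
The prop prevents deflection at Q: R_Q = δ_0/δ_{QQ} = 87557/732.3 = 119.6 kN.

R_Q = 119.6 kN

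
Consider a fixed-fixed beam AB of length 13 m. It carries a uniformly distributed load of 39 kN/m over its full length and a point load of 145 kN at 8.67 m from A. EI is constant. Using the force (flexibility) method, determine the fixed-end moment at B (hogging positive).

M_B = 828.5 kN·m

Release both end moments; the primary structure is a simply-supported span AB with redundants M_A and M_B.
On the primary (simply-supported) span, the end slopes from the loading are:
  at A: UDL 39: wL³/(24EI) = 3570/EI
  at B: UDL 39: wL³/(24EI) = 3570/EI
  at A: point load 145 at a = 8.67: Pab(L + b)/(6LEI) = 1209/EI
  at B: point load 145 at a = 8.67: Pab(L + a)/(6LEI) = 1512/EI
  θ_A0 = 4780/EI,  θ_B0 = 5082/EI
Flexibility coefficients: a unit moment at one end gives L/(3EI) there and L/(6EI) at the far end, so f₁₁ = f₂₂ = 4.333/EI and f₁₂ = f₂₁ = 2.167/EI.
Compatibility — zero rotation at each built-in end:
  4.333 M_A + 2.167 M_B = 4780
  2.167 M_A + 4.333 M_B = 5082
Solving the pair gives M_A = 688.7 kN·m and M_B = 828.5 kN·m (hogging).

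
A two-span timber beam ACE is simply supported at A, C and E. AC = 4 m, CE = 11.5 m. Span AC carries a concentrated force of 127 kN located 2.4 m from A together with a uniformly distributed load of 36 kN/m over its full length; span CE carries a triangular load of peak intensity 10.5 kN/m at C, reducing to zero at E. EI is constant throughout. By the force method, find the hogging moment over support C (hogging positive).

M_C = 112.4 kN·m

Take M_C as the redundant. Released structure: two simple spans AC and CE with a hinge at C.
Discontinuity in slope at C on the released structure — sum the simple-span end rotations:
  span AC: point load 127 at a = 2.4: Pab(L + a)/(6LEI) = 130/EI
  span AC: UDL 36: wL³/(24EI) = 96/EI
  span CE: triangular load, peak 10.5: w₀L³/(45EI) = 354.9/EI
  relative rotation θ_0 = (226 + 354.9)/EI = 580.9/EI
A unit hogging moment at C produces rotation L₁/(3EI) + L₂/(3EI) = 5.167/EI.
Compatibility: M_C·(L₁+L₂)/(3EI) = θ_0, giving M_C = 112.4 kN·m (hogging).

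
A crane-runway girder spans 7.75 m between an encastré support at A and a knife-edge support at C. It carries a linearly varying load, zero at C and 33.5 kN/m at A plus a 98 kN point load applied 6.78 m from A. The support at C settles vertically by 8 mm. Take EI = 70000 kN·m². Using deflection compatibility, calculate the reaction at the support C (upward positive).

Take the reaction at C as the redundant and release it; the primary structure is a cantilever fixed at A.
Deflection at C on the released cantilever, summing each load's contribution:
  triangular load, peak 33.5 at the fixed end: w₀L⁴/(30EI) = 4028/EI
  point load 98 at a = 6.78: Pa²(3L − a)/(6EI) = 12366/EI
  δ_0 = 16394/EI
Flexibility coefficient — unit upward force at C: δ_{CC} = L³/(3EI) = 155.2/EI.
With EI = 70000 kN·m²: δ_0 = 0.2342 m and δ_{CC} = 0.002217 m/kN.
Compatibility — the beam at C must follow the support down by 0.008 m: δ_0 − R_C·δ_{CC} = 0.008, so R_C = (0.2342 − 0.008)/0.002217 = 102.1 kN.

R_C = 102.1 kN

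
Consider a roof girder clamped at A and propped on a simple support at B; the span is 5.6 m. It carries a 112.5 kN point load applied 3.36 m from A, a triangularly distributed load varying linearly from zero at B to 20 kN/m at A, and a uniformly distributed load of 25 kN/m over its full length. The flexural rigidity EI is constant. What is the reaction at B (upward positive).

Release the roller at B. Primary structure: cantilever fixed at A.
Free-end deflection of the primary structure under the applied loading (downward +):
  point load 112.5 at a = 3.36: Pa²(3L − a)/(6EI) = 2845/EI
  triangular load, peak 20 at the fixed end: w₀L⁴/(30EI) = 655.6/EI
  UDL 25: wL⁴/(8EI) = 3073/EI
  δ_0 = 6574/EI
Tip deflection under a unit load at B: L³/(3EI) = 58.54/EI.
The prop prevents deflection at B: R_B = δ_0/δ_{BB} = 6574/58.54 = 112.3 kN.

R_B = 112.3 kN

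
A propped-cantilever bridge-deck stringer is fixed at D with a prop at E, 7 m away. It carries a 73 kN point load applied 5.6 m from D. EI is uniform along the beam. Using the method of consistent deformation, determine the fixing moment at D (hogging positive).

M_D = 49.06 kN·m

Choose R_E as the redundant. The primary structure is the cantilever fixed at D.
Primary-structure tip deflection at E by superposition:
  point load 73 at a = 5.6: Pa²(3L − a)/(6EI) = 5876/EI
Flexibility coefficient — unit upward force at E: δ_{EE} = L³/(3EI) = 114.3/EI.
Compatibility at E: δ_0 − R_E·δ_{EE} = 0, so R_E = 5876/114.3 = 51.39 kN.
Moment equilibrium about D: M_D = Σ(load moments about D) − R_E·L = 408.8 − 51.39×7 = 49.06 kN·m.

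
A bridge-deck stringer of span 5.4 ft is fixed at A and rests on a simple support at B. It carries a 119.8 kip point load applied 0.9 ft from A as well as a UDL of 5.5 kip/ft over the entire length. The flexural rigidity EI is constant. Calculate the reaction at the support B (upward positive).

Choose R_B as the redundant. The primary structure is the cantilever fixed at A.
Primary-structure tip deflection at B by superposition:
  point load 119.8 at a = 0.9: Pa²(3L − a)/(6EI) = 247.4/EI
  UDL 5.5: wL⁴/(8EI) = 584.6/EI
  δ_0 = 832/EI
Tip deflection under a unit load at B: L³/(3EI) = 52.49/EI.
The prop prevents deflection at B: R_B = δ_0/δ_{BB} = 832/52.49 = 15.85 kip.

R_B = 15.85 kip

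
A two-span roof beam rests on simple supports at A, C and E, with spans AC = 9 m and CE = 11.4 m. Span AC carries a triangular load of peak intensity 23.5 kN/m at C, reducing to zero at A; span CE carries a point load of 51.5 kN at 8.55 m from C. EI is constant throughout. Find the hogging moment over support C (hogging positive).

Take M_C as the redundant. Released structure: two simple spans AC and CE with a hinge at C.
Discontinuity in slope at C on the released structure — sum the simple-span end rotations:
  span AC: triangular load, peak 23.5: w₀L³/(45EI) = 380.7/EI
  span CE: point load 51.5 at a = 8.55: Pab(L + b)/(6LEI) = 261.4/EI
  relative rotation θ_0 = (380.7 + 261.4)/EI = 642.1/EI
A unit hogging moment at C produces rotation L₁/(3EI) + L₂/(3EI) = 6.8/EI.
Compatibility: M_C·(L₁+L₂)/(3EI) = θ_0, giving M_C = 94.43 kN·m (hogging).

M_C = 94.43 kN·m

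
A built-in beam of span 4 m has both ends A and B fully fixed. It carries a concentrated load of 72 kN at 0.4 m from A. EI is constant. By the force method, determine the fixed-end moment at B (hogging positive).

Release both end moments; the primary structure is a simply-supported span AB with redundants M_A and M_B.
On the primary (simply-supported) span, the end slopes from the loading are:
  at A: point load 72 at a = 0.4: Pab(L + b)/(6LEI) = 32.83/EI
  at B: point load 72 at a = 0.4: Pab(L + a)/(6LEI) = 19.01/EI
  θ_A0 = 32.83/EI,  θ_B0 = 19.01/EI
Flexibility coefficients: a unit moment at one end gives L/(3EI) there and L/(6EI) at the far end, so f₁₁ = f₂₂ = 1.333/EI and f₁₂ = f₂₁ = 0.6667/EI.
Compatibility — zero rotation at each built-in end:
  1.333 M_A + 0.6667 M_B = 32.83
  0.6667 M_A + 1.333 M_B = 19.01
Solving the pair gives M_A = 23.33 kN·m and M_B = 2.592 kN·m (hogging).

M_B = 2.592 kN·m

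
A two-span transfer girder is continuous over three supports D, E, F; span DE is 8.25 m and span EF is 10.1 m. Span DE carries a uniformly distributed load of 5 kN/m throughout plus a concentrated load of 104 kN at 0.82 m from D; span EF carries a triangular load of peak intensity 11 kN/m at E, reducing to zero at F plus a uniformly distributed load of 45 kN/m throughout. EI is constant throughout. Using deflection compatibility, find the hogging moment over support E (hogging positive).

Insert a hinge at E; M_E is the redundant, and each span becomes simply supported.
Discontinuity in slope at E on the released structure — sum the simple-span end rotations:
  span DE: UDL 5: wL³/(24EI) = 117/EI
  span DE: point load 104 at a = 0.82: Pab(L + a)/(6LEI) = 116.1/EI
  span EF: triangular load, peak 11: w₀L³/(45EI) = 251.9/EI
  span EF: UDL 45: wL³/(24EI) = 1932/EI
  relative rotation θ_0 = (233.1 + 2184)/EI = 2417/EI
A unit hogging moment at E produces rotation L₁/(3EI) + L₂/(3EI) = 6.117/EI.
Slope continuity at E: θ_0 = M_E·6.117/EI, so M_E = 2417/6.117 = 395.1 kN·m (hogging).

M_E = 395.1 kN·m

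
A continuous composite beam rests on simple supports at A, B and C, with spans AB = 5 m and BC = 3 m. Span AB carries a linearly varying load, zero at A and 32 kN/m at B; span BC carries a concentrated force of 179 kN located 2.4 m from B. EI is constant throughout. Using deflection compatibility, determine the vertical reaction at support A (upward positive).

R_A = 16.13 kN

Insert a hinge at B; M_B is the redundant, and each span becomes simply supported.
Discontinuity in slope at B on the released structure — sum the simple-span end rotations:
  span AB: triangular load, peak 32: w₀L³/(45EI) = 88.89/EI
  span BC: point load 179 at a = 2.4: Pab(L + b)/(6LEI) = 51.55/EI
  relative rotation θ_0 = (88.89 + 51.55)/EI = 140.4/EI
A unit hogging moment at B produces rotation L₁/(3EI) + L₂/(3EI) = 2.667/EI.
Compatibility: M_B·(L₁+L₂)/(3EI) = θ_0, giving M_B = 52.67 kN·m (hogging).
Span AB, ΣM about A with M_B applied at B: R_B^{AB}·5 = 266.7 + 52.67, so R_B^{AB} = 63.87 kN and R_A = 80 − 63.87 = 16.13 kN.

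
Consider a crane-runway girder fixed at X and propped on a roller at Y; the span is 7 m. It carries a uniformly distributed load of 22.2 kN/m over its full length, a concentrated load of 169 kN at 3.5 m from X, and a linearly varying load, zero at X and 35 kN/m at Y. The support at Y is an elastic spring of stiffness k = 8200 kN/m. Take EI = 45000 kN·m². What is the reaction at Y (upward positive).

R_Y = 170.3 kN

Remove the prop at Y; the released (primary) structure is a cantilever built in at X.
Deflection at Y on the released cantilever, summing each load's contribution:
  UDL 22.2: wL⁴/(8EI) = 6663/EI
  point load 169 at a = 3.5: Pa²(3L − a)/(6EI) = 6038/EI
  triangular load, peak 35 at the free end: 11w₀L⁴/(120EI) = 7703/EI
  δ_0 = 20404/EI
Flexibility coefficient — unit upward force at Y: δ_{YY} = L³/(3EI) = 114.3/EI.
With EI = 45000 kN·m²: δ_0 = 0.45343 m and δ_{YY} = 0.002541 m/kN.
Compatibility — the spring shortens by R_Y/k under the reaction it provides: δ_0 − R_Y·δ_{YY} = R_Y/k. With 1/k = 0.000122 m/kN, R_Y = δ_0 / (δ_{YY} + 1/k) = 0.45343 / (0.002541 + 0.000122) = 170.3 kN.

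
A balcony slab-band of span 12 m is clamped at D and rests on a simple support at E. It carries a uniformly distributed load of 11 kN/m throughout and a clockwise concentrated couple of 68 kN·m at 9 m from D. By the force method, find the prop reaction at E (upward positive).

Choose R_E as the redundant. The primary structure is the cantilever fixed at D.
Free-end deflection of the primary structure under the applied loading (downward +):
  UDL 11: wL⁴/(8EI) = 28512/EI
  clockwise couple 68 at a = 9: M₀a(2L − a)/(2EI) = 4590/EI
  δ_0 = 33102/EI
Tip deflection under a unit load at E: L³/(3EI) = 576/EI.
The prop prevents deflection at E: R_E = δ_0/δ_{EE} = 33102/576 = 57.47 kN.

R_E = 57.47 kN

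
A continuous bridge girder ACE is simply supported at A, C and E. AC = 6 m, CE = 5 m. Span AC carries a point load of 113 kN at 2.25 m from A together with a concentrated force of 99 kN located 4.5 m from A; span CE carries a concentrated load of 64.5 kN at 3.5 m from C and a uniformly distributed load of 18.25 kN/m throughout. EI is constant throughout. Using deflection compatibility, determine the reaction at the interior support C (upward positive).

Insert a hinge at C; M_C is the redundant, and each span becomes simply supported.
Rotations at C on the released spans (each span's end-slope, ×1/EI):
  span AC: point load 113 at a = 2.25: Pab(L + a)/(6LEI) = 218.5/EI
  span AC: point load 99 at a = 4.5: Pab(L + a)/(6LEI) = 194.9/EI
  span CE: point load 64.5 at a = 3.5: Pab(L + b)/(6LEI) = 73.37/EI
  span CE: UDL 18.25: wL³/(24EI) = 95.05/EI
  relative rotation θ_0 = (413.4 + 168.4)/EI = 581.8/EI
A unit hogging moment at C produces rotation L₁/(3EI) + L₂/(3EI) = 3.667/EI.
Compatibility: M_C·(L₁+L₂)/(3EI) = θ_0, giving M_C = 158.7 kN·m (hogging).
Span AC, ΣM about A with M_C applied at C: R_C^{AC}·6 = 699.8 + 158.7, so R_C^{AC} = 143.1 kN and R_A = 212 − 143.1 = 68.93 kN.
Span CE, ΣM about E: R_C^{CE}·5 = 324.9 + 158.7, so R_C^{CE} = 96.71 kN and R_E = 155.8 − 96.71 = 59.04 kN.
R_C = 143.1 + 96.71 = 239.8 kN.

R_C = 239.8 kN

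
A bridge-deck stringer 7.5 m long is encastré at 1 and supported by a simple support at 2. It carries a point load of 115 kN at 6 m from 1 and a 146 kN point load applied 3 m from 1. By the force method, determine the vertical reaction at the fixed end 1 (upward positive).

R_1 = 149.7 kN

Release the roller at 2. Primary structure: cantilever fixed at 1.
Free-end deflection of the primary structure under the applied loading (downward +):
  point load 115 at a = 6: Pa²(3L − a)/(6EI) = 11385/EI
  point load 146 at a = 3: Pa²(3L − a)/(6EI) = 4270/EI
  δ_0 = 15656/EI
Tip deflection under a unit load at 2: L³/(3EI) = 140.6/EI.
The prop prevents deflection at 2: R_2 = δ_0/δ_{22} = 15656/140.6 = 111.3 kN.
Vertical equilibrium: R_1 = ΣP − R_2 = 261 − 111.3 = 149.7 kN.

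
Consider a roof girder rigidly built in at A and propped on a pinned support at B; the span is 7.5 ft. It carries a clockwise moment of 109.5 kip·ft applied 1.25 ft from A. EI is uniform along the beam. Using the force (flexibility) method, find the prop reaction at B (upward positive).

R_B = 6.692 kip

Choose R_B as the redundant. The primary structure is the cantilever fixed at A.
Primary-structure tip deflection at B by superposition:
  clockwise couple 109.5 at a = 1.25: M₀a(2L − a)/(2EI) = 941/EI
Flexibility coefficient — unit upward force at B: δ_{BB} = L³/(3EI) = 140.6/EI.
Compatibility at B: δ_0 − R_B·δ_{BB} = 0, so R_B = 941/140.6 = 6.692 kip.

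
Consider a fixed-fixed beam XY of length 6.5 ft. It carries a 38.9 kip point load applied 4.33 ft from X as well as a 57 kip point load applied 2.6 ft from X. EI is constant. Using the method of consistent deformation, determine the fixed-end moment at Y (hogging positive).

M_Y = 73.03 kip·ft

Release both end moments; the primary structure is a simply-supported span XY with redundants M_X and M_Y.
On the primary (simply-supported) span, the end slopes from the loading are:
  at X: point load 38.9 at a = 4.33: Pab(L + b)/(6LEI) = 81.26/EI
  at Y: point load 38.9 at a = 4.33: Pab(L + a)/(6LEI) = 101.5/EI
  at X: point load 57 at a = 2.6: Pab(L + b)/(6LEI) = 154.1/EI
  at Y: point load 57 at a = 2.6: Pab(L + a)/(6LEI) = 134.9/EI
  θ_X0 = 235.4/EI,  θ_Y0 = 236.4/EI
Flexibility coefficients: a unit moment at one end gives L/(3EI) there and L/(6EI) at the far end, so f₁₁ = f₂₂ = 2.167/EI and f₁₂ = f₂₁ = 1.083/EI.
Compatibility — zero rotation at each built-in end:
  2.167 M_X + 1.083 M_Y = 235.4
  1.083 M_X + 2.167 M_Y = 236.4
Solving the pair gives M_X = 72.12 kip·ft and M_Y = 73.03 kip·ft (hogging).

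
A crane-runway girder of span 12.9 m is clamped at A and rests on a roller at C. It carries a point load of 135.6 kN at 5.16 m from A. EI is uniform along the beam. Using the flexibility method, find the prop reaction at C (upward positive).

Take the reaction at C as the redundant and release it; the primary structure is a cantilever fixed at A.
Downward deflection at the released point C due to the loads:
  point load 135.6 at a = 5.16: Pa²(3L − a)/(6EI) = 20182/EI
Flexibility coefficient — unit upward force at C: δ_{CC} = L³/(3EI) = 715.6/EI.
The prop prevents deflection at C: R_C = δ_0/δ_{CC} = 20182/715.6 = 28.2 kN.

R_C = 28.2 kN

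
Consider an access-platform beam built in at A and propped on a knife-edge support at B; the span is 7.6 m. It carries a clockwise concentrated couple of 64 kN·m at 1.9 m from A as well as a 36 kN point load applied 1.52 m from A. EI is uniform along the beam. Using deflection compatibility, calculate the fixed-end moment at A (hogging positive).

Choose R_B as the redundant. The primary structure is the cantilever fixed at A.
Primary-structure tip deflection at B by superposition:
  clockwise couple 64 at a = 1.9: M₀a(2L − a)/(2EI) = 808.6/EI
  point load 36 at a = 1.52: Pa²(3L − a)/(6EI) = 295/EI
  δ_0 = 1104/EI
Flexibility coefficient — unit upward force at B: δ_{BB} = L³/(3EI) = 146.3/EI.
Compatibility at B: δ_0 − R_B·δ_{BB} = 0, so R_B = 1104/146.3 = 7.542 kN.
Moment equilibrium about A: M_A = Σ(load moments about A) − R_B·L = 118.7 − 7.542×7.6 = 61.4 kN·m.

M_A = 61.4 kN·m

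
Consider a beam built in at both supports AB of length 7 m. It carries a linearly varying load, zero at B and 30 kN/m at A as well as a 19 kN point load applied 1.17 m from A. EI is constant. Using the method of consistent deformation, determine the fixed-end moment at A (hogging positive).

Release both end moments; the primary structure is a simply-supported span AB with redundants M_A and M_B.
On the primary (simply-supported) span, the end slopes from the loading are:
  at A: triangular load, peak 30: w₀L³/(45EI) = 228.7/EI
  at B: triangular load, peak 30: 7w₀L³/(360EI) = 200.1/EI
  at A: point load 19 at a = 1.17: Pab(L + b)/(6LEI) = 39.59/EI
  at B: point load 19 at a = 1.17: Pab(L + a)/(6LEI) = 25.21/EI
  θ_A0 = 268.3/EI,  θ_B0 = 225.3/EI
Flexibility coefficients: a unit moment at one end gives L/(3EI) there and L/(6EI) at the far end, so f₁₁ = f₂₂ = 2.333/EI and f₁₂ = f₂₁ = 1.167/EI.
Compatibility — zero rotation at each built-in end:
  2.333 M_A + 1.167 M_B = 268.3
  1.167 M_A + 2.333 M_B = 225.3
Solving the pair gives M_A = 88.92 kN·m and M_B = 52.09 kN·m (hogging).

M_A = 88.92 kN·m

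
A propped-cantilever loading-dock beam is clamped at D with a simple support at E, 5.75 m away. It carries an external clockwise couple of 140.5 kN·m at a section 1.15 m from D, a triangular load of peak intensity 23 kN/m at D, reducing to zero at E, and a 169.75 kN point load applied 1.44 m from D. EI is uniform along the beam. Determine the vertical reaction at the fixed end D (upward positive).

Remove the prop at E; the released (primary) structure is a cantilever built in at D.
Downward deflection at the released point E due to the loads:
  clockwise couple 140.5 at a = 1.15: M₀a(2L − a)/(2EI) = 836.2/EI
  triangular load, peak 23 at the fixed end: w₀L⁴/(30EI) = 838.1/EI
  point load 169.75 at a = 1.44: Pa²(3L − a)/(6EI) = 927.5/EI
  δ_0 = 2602/EI
Flexibility coefficient — unit upward force at E: δ_{EE} = L³/(3EI) = 63.37/EI.
The prop prevents deflection at E: R_E = δ_0/δ_{EE} = 2602/63.37 = 41.06 kN.
Vertical equilibrium: R_D = ΣP − R_E = 235.9 − 41.06 = 194.8 kN.

R_D = 194.8 kN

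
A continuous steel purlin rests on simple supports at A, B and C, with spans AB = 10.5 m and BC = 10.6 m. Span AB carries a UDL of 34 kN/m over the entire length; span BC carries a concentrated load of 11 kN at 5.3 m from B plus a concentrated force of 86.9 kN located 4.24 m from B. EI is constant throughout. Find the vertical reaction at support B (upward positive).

Insert a hinge at B; M_B is the redundant, and each span becomes simply supported.
Discontinuity in slope at B on the released structure — sum the simple-span end rotations:
  span AB: UDL 34: wL³/(24EI) = 1640/EI
  span BC: point load 11 at a = 5.3: Pab(L + b)/(6LEI) = 77.25/EI
  span BC: point load 86.9 at a = 4.24: Pab(L + b)/(6LEI) = 624.9/EI
  relative rotation θ_0 = (1640 + 702.1)/EI = 2342/EI
A unit hogging moment at B produces rotation L₁/(3EI) + L₂/(3EI) = 7.033/EI.
Slope continuity at B: θ_0 = M_B·7.033/EI, so M_B = 2342/7.033 = 333 kN·m (hogging).
Span AB, ΣM about A with M_B applied at B: R_B^{AB}·10.5 = 1874 + 333, so R_B^{AB} = 210.2 kN and R_A = 357 − 210.2 = 146.8 kN.
Span BC, ΣM about C: R_B^{BC}·10.6 = 611 + 333, so R_B^{BC} = 89.06 kN and R_C = 97.9 − 89.06 = 8.845 kN.
R_B = 210.2 + 89.06 = 299.3 kN.

R_B = 299.3 kN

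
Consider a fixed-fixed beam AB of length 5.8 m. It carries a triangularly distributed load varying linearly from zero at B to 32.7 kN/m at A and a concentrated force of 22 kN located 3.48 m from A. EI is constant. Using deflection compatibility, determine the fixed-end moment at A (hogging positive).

M_A = 67.25 kN·m

Release both end moments; the primary structure is a simply-supported span AB with redundants M_A and M_B.
End rotations of the released simple span under the applied load (×1/EI):
  at A: triangular load, peak 32.7: w₀L³/(45EI) = 141.8/EI
  at B: triangular load, peak 32.7: 7w₀L³/(360EI) = 124.1/EI
  at A: point load 22 at a = 3.48: Pab(L + b)/(6LEI) = 41.44/EI
  at B: point load 22 at a = 3.48: Pab(L + a)/(6LEI) = 47.37/EI
  θ_A0 = 183.2/EI,  θ_B0 = 171.4/EI
Flexibility coefficients: a unit moment at one end gives L/(3EI) there and L/(6EI) at the far end, so f₁₁ = f₂₂ = 1.933/EI and f₁₂ = f₂₁ = 0.9667/EI.
Compatibility — zero rotation at each built-in end:
  1.933 M_A + 0.9667 M_B = 183.2
  0.9667 M_A + 1.933 M_B = 171.4
Solving the pair gives M_A = 67.25 kN·m and M_B = 55.04 kN·m (hogging).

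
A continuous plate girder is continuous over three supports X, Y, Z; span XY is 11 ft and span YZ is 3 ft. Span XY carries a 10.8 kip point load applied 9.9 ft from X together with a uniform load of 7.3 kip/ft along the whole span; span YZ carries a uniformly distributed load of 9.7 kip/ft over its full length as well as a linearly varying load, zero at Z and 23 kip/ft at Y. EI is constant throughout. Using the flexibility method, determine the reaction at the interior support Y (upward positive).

Release continuity at Y by inserting a hinge; the redundant is the internal moment M_Y. The primary structure is two simply-supported spans XY and YZ.
Discontinuity in slope at Y on the released structure — sum the simple-span end rotations:
  span XY: point load 10.8 at a = 9.9: Pab(L + a)/(6LEI) = 37.24/EI
  span XY: UDL 7.3: wL³/(24EI) = 404.8/EI
  span YZ: UDL 9.7: wL³/(24EI) = 10.91/EI
  span YZ: triangular load, peak 23: w₀L³/(45EI) = 13.8/EI
  relative rotation θ_0 = (442.1 + 24.71)/EI = 466.8/EI
A unit hogging moment at Y produces rotation L₁/(3EI) + L₂/(3EI) = 4.667/EI.
Compatibility: M_Y·(L₁+L₂)/(3EI) = θ_0, giving M_Y = 100 kip·ft (hogging).
Span XY, ΣM about X with M_Y applied at Y: R_Y^{XY}·11 = 548.6 + 100, so R_Y^{XY} = 58.96 kip and R_X = 91.1 − 58.96 = 32.14 kip.
Span YZ, ΣM about Z: R_Y^{YZ}·3 = 112.7 + 100, so R_Y^{YZ} = 70.89 kip and R_Z = 63.6 − 70.89 = -7.293 kip.
R_Y = 58.96 + 70.89 = 129.9 kip.

R_Y = 129.9 kip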